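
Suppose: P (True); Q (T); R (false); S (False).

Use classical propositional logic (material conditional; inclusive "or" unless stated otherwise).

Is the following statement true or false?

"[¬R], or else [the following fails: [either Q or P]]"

Formalization: not R or not (Q or P)

not R = not False = True
Q or P = True or True = True
not (Q or P) = not True = False
not R or not (Q or P) = True or False = True

True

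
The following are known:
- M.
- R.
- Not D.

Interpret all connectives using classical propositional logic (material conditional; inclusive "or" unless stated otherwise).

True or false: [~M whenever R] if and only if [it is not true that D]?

The statement is false.

This is (R → ¬M) ↔ ¬D.

¬M = ¬T = F
R → ¬M = T → F = F
¬D = ¬F = T
(R → ¬M) ↔ ¬D = F ↔ T = F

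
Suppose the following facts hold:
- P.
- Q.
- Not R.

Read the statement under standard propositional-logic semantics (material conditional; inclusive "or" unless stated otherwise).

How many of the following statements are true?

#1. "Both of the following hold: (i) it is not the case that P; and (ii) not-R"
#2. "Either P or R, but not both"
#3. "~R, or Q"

2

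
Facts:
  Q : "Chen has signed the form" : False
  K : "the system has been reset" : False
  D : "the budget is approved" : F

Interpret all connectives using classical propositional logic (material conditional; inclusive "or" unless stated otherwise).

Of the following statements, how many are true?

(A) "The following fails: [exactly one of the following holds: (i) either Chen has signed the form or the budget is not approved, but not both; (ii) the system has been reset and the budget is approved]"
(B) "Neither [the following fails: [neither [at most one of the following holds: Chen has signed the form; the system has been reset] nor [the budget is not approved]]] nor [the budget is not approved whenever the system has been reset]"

(A): This is not ((Q xor not D) xor (K and D)).

not D = not False = True
Q xor not D = False xor True = True
K and D = False and False = False
(Q xor not D) xor (K and D) = True xor False = True
not ((Q xor not D) xor (K and D)) = not True = False
So (A) is false.

(B): Parsed as not ((Q nand K) nor not D) nor (K -> not D)

Q nand K = False nand False = True
not D = not False = True
(Q nand K) nor not D = True nor True = False
not ((Q nand K) nor not D) = not False = True
not D = not False = True
K -> not D = False -> True = True
not ((Q nand K) nor not D) nor (K -> not D) = True nor True = False
Hence (B) is false.

0 of the 2 statements are true (none).

0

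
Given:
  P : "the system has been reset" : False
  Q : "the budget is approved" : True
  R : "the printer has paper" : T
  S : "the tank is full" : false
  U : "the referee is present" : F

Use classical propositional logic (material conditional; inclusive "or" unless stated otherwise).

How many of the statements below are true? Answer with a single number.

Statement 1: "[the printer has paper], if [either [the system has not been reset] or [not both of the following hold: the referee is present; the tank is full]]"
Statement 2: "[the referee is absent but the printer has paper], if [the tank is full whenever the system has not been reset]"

Statement 1: Formalization: (~P | (U nand S)) -> R

~P = ~F = T
U nand S = F nand F = T
~P | (U nand S) = T | T = T
(~P | (U nand S)) -> R = T -> T = T
Thus Statement 1 is true.

Statement 2: Parsed as (~P -> S) -> (~U & R)

~P = ~F = T
~P -> S = T -> F = F
~U = ~F = T
~U & R = T & T = T
(~P -> S) -> (~U & R) = F -> T = T
Hence Statement 2 is true.

True statements: 2 (Statement 1, Statement 2).

2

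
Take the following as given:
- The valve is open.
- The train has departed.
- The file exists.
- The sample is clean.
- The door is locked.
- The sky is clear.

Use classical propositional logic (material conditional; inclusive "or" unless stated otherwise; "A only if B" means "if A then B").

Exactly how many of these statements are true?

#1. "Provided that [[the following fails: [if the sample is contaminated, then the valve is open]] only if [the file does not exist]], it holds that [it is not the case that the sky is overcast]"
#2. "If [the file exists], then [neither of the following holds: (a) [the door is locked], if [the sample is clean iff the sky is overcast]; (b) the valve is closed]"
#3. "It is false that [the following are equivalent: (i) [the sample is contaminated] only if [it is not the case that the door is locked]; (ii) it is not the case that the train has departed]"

2

Let L = "the sample is contaminated" (False), Q = "the valve is open" (True), S = "the file exists" (True), M = "the sky is overcast" (False), H = "the door is locked" (True), W = "the train has departed" (True).

#1: Parsed as (not (L -> Q) -> not S) -> not M

L -> Q = False -> True = True
not (L -> Q) = not True = False
not S = not True = False
not (L -> Q) -> not S = False -> False = True
not M = not False = True
(not (L -> Q) -> not S) -> not M = True -> True = True
So #1 is true.

#2: In symbols: S -> (((not L iff M) -> H) nor not Q)

not L = not False = True
not L iff M = True iff False = False
(not L iff M) -> H = False -> True = True
not Q = not True = False
((not L iff M) -> H) nor not Q = True nor False = False
S -> (((not L iff M) -> H) nor not Q) = True -> False = False
Thus #2 is false.

#3: This is not ((L -> not H) iff not W).

not H = not True = False
L -> not H = False -> False = True
not W = not True = False
(L -> not H) iff not W = True iff False = False
not ((L -> not H) iff not W) = not False = True
Thus #3 is true.

True statements: 2 (#1, #3).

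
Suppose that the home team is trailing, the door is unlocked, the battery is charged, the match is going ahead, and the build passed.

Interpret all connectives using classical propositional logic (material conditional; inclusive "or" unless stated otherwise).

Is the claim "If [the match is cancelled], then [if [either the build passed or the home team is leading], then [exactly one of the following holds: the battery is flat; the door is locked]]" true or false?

true

Let M = "the match is cancelled" (F), D = "the build passed" (T), Q = "the home team is leading" (F), U = "the battery is charged" (T), W = "the door is locked" (F).
Parsed as M -> ((D | Q) -> (~U xor W))

D | Q = T | F = T
~U = ~T = F
~U xor W = F xor F = F
(D | Q) -> (~U xor W) = T -> F = F
M -> ((D | Q) -> (~U xor W)) = F -> F = T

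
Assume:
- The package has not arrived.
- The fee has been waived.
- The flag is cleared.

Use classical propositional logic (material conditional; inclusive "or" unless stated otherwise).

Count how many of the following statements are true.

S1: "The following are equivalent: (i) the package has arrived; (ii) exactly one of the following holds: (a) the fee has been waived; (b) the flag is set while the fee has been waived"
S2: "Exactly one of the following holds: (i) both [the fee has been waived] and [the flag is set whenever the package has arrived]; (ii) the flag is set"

Let P = "the package has arrived" (F), Q = "the fee has been waived" (T), R = "the flag is set" (F).

S1: Parsed as P <-> (Q xor (R & Q))

R & Q = F & T = F
Q xor (R & Q) = T xor F = T
P <-> (Q xor (R & Q)) = F <-> T = F
So S1 is false.

S2: Parsed as (Q & (P -> R)) xor R

P -> R = F -> F = T
Q & (P -> R) = T & T = T
(Q & (P -> R)) xor R = T xor F = T
Thus S2 is true.

True statements: 1 (S2).

1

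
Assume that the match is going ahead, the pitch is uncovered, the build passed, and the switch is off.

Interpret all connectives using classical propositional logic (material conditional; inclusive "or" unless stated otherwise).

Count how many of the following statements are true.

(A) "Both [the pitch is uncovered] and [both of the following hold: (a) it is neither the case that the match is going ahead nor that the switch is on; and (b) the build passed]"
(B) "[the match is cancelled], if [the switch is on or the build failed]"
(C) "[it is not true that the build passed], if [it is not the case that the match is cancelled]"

1

Let Q = "the pitch is covered" (F), P = "the match is cancelled" (F), S = "the switch is on" (F), R = "the build passed" (T).

(A): Parsed as ~Q & ((~P nor S) & R)

~Q = ~F = T
~P = ~F = T
~P nor S = T nor F = F
(~P nor S) & R = F & T = F
~Q & ((~P nor S) & R) = T & F = F
Thus (A) is false.

(B): Formalization: (S | ~R) -> P

~R = ~T = F
S | ~R = F | F = F
(S | ~R) -> P = F -> F = T
So (B) is true.

(C): Formalization: ~P -> ~R

~P = ~F = T
~R = ~T = F
~P -> ~R = T -> F = F
Hence (C) is false.

True statements: 1.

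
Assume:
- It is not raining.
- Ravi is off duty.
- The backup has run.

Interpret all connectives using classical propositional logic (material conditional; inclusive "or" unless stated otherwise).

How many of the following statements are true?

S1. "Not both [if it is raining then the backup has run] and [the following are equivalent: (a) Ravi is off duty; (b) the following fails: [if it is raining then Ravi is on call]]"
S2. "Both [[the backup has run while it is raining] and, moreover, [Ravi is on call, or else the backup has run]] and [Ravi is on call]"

Let P = "it is raining" (False), M = "the backup has run" (True), L = "Ravi is on call" (False).

S1: Parsed as (P -> M) nand (not L iff not (P -> L))

P -> M = False -> True = True
not L = not False = True
P -> L = False -> False = True
not (P -> L) = not True = False
not L iff not (P -> L) = True iff False = False
(P -> M) nand (not L iff not (P -> L)) = True nand False = True
Thus S1 is true.

S2: This is ((M and P) and (L or M)) and L.

M and P = True and False = False
L or M = False or True = True
(M and P) and (L or M) = False and True = False
((M and P) and (L or M)) and L = False and False = False
So S2 is false.

True statements: 1 (S1).

1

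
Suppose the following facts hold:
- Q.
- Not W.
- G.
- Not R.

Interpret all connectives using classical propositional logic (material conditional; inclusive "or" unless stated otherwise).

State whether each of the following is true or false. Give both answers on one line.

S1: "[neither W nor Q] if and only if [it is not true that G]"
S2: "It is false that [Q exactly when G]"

S1 T / S2 F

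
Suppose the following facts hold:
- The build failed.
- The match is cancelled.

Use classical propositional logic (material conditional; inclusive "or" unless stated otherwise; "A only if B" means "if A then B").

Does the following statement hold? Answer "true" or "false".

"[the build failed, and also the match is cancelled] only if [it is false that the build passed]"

Let D = "the build passed" (F), L = "the match is cancelled" (T).
In symbols: (~D & L) -> ~D

~D = ~F = T
~D & L = T & T = T
~D = ~F = T
(~D & L) -> ~D = T -> T = T

True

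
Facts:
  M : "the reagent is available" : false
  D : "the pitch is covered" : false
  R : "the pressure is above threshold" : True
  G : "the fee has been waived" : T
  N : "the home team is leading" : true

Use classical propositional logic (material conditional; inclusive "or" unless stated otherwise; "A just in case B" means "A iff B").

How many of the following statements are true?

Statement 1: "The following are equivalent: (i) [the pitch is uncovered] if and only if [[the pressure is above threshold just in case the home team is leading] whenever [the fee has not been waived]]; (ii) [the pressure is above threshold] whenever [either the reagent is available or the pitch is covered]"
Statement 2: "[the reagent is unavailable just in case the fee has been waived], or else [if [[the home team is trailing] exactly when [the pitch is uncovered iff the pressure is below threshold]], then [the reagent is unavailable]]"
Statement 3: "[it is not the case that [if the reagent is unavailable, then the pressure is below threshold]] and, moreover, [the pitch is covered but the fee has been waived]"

2

Statement 1: This is (¬D ↔ (¬G → (R ↔ N))) ↔ ((M ∨ D) → R).

¬D = ¬F = T
¬G = ¬T = F
R ↔ N = T ↔ T = T
¬G → (R ↔ N) = F → T = T
¬D ↔ (¬G → (R ↔ N)) = T ↔ T = T
M ∨ D = F ∨ F = F
(M ∨ D) → R = F → T = T
(¬D ↔ (¬G → (R ↔ N))) ↔ ((M ∨ D) → R) = T ↔ T = T
Thus Statement 1 is true.

Statement 2: Formalization: (¬M ↔ G) ∨ ((¬N ↔ (¬D ↔ ¬R)) → ¬M)

¬M = ¬F = T
¬M ↔ G = T ↔ T = T
¬N = ¬T = F
¬D = ¬F = T
¬R = ¬T = F
¬D ↔ ¬R = T ↔ F = F
¬N ↔ (¬D ↔ ¬R) = F ↔ F = T
¬M = ¬F = T
(¬N ↔ (¬D ↔ ¬R)) → ¬M = T → T = T
(¬M ↔ G) ∨ ((¬N ↔ (¬D ↔ ¬R)) → ¬M) = T ∨ T = T
Thus Statement 2 is true.

Statement 3: This is ¬(¬M → ¬R) ∧ (D ∧ G).

¬M = ¬F = T
¬R = ¬T = F
¬M → ¬R = T → F = F
¬(¬M → ¬R) = ¬F = T
D ∧ G = F ∧ T = F
¬(¬M → ¬R) ∧ (D ∧ G) = T ∧ F = F
So Statement 3 is false.

2 of the 3 statements are true.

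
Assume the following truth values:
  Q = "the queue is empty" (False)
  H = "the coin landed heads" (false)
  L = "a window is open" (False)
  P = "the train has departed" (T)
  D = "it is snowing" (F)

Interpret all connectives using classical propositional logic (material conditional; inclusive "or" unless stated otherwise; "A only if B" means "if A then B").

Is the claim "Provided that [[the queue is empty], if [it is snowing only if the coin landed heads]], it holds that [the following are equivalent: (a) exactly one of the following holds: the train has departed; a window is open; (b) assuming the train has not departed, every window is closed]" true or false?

The statement is true.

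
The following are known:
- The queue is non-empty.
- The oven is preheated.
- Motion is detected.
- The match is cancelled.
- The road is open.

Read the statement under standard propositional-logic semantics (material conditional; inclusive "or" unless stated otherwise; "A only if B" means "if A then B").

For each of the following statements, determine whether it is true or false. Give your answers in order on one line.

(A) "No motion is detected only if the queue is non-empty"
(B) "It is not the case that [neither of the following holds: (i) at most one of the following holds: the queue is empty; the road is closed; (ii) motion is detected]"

(A) True, (B) True

Let V = "motion is detected" (T), K = "the queue is empty" (F), R = "the road is closed" (F).

(A): Formalization: ~V -> ~K

~V = ~T = F
~K = ~F = T
~V -> ~K = F -> T = T
Thus (A) is true.

(B): This is ~((K nand R) nor V).

K nand R = F nand F = T
(K nand R) nor V = T nor T = F
~((K nand R) nor V) = ~F = T
Thus (B) is true.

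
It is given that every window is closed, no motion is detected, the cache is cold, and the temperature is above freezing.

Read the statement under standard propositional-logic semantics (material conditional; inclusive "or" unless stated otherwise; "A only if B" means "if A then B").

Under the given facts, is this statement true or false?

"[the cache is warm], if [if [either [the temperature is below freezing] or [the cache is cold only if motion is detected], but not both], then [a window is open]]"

Let S = "the temperature is below freezing" (F), R = "the cache is warm" (F), Q = "motion is detected" (F), P = "a window is open" (F).
This is ((S xor (~R -> Q)) -> P) -> R.

~R = ~F = T
~R -> Q = T -> F = F
S xor (~R -> Q) = F xor F = F
(S xor (~R -> Q)) -> P = F -> F = T
((S xor (~R -> Q)) -> P) -> R = T -> F = F

False.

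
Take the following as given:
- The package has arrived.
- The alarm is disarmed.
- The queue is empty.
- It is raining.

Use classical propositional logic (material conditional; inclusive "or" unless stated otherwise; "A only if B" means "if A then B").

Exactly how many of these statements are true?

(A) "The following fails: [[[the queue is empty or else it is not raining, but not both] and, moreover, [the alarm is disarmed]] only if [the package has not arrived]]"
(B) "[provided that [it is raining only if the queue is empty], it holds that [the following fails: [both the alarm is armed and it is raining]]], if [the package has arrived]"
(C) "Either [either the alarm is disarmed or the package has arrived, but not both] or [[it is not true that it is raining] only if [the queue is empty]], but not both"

3

Let U = "the queue is empty" (True), S = "it is raining" (True), Q = "the alarm is armed" (False), M = "the package has arrived" (True).

(A): This is not (((U xor not S) and not Q) -> not M).

not S = not True = False
U xor not S = True xor False = True
not Q = not False = True
(U xor not S) and not Q = True and True = True
not M = not True = False
((U xor not S) and not Q) -> not M = True -> False = False
not (((U xor not S) and not Q) -> not M) = not False = True
Hence (A) is true.

(B): This is M -> ((S -> U) -> not (Q and S)).

S -> U = True -> True = True
Q and S = False and True = False
not (Q and S) = not False = True
(S -> U) -> not (Q and S) = True -> True = True
M -> ((S -> U) -> not (Q and S)) = True -> True = True
Thus (B) is true.

(C): This is (not Q xor M) xor (not S -> U).

not Q = not False = True
not Q xor M = True xor True = False
not S = not True = False
not S -> U = False -> True = True
(not Q xor M) xor (not S -> U) = False xor True = True
So (C) is true.

Count: 3.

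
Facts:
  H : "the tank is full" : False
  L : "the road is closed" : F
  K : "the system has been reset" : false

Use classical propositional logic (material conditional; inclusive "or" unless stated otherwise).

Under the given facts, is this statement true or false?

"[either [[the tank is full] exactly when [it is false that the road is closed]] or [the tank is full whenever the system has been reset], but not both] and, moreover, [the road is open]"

Values: H=False, L=False, K=False.
Parsed as ((H iff not L) xor (K -> H)) and not L

not L = not False = True
H iff not L = False iff True = False
K -> H = False -> False = True
(H iff not L) xor (K -> H) = False xor True = True
not L = not False = True
((H iff not L) xor (K -> H)) and not L = True and True = True

True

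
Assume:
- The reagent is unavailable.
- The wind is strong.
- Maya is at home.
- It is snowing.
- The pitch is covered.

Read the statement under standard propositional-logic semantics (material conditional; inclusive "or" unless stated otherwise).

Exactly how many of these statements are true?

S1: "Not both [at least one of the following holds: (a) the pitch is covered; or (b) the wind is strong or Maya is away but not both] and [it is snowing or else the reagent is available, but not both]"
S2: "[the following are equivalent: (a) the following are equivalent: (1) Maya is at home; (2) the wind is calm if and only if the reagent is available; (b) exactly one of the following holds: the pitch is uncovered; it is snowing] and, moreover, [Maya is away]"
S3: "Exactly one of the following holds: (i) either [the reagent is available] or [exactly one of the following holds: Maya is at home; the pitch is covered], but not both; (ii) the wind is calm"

Let Q = "the pitch is covered" (True), R = "the wind is strong" (True), D = "Maya is at home" (True), U = "it is snowing" (True), N = "the reagent is available" (False).

S1: This is (Q or (R xor not D)) nand (U xor N).

not D = not True = False
R xor not D = True xor False = True
Q or (R xor not D) = True or True = True
U xor N = True xor False = True
(Q or (R xor not D)) nand (U xor N) = True nand True = False
Hence S1 is false.

S2: In symbols: ((D iff (not R iff N)) iff (not Q xor U)) and not D

not R = not True = False
not R iff N = False iff False = True
D iff (not R iff N) = True iff True = True
not Q = not True = False
not Q xor U = False xor True = True
(D iff (not R iff N)) iff (not Q xor U) = True iff True = True
not D = not True = False
((D iff (not R iff N)) iff (not Q xor U)) and not D = True and False = False
Thus S2 is false.

S3: This is (N xor (D xor Q)) xor not R.

D xor Q = True xor True = False
N xor (D xor Q) = False xor False = False
not R = not True = False
(N xor (D xor Q)) xor not R = False xor False = False
So S3 is false.

Count: 0.

0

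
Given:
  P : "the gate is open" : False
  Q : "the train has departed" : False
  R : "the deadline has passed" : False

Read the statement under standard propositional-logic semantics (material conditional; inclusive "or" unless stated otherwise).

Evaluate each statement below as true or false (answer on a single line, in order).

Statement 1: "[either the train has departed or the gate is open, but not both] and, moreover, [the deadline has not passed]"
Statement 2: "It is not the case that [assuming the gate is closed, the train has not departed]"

Statement 1 F / Statement 2 F

Statement 1: In symbols: (Q xor P) and not R

Q xor P = False xor False = False
not R = not False = True
(Q xor P) and not R = False and True = False
Thus Statement 1 is false.

Statement 2: This is not (not P -> not Q).

not P = not False = True
not Q = not False = True
not P -> not Q = True -> True = True
not (not P -> not Q) = not True = False
Thus Statement 2 is false.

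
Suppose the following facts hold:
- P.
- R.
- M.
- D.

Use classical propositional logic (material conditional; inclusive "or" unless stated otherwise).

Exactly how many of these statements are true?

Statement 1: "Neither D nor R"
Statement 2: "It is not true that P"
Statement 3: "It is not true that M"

Statement 1: This is D ↓ R.

D ↓ R = T ↓ T = F
Thus Statement 1 is false.

Statement 2: This is ¬P.

¬P = ¬T = F
Thus Statement 2 is false.

Statement 3: In symbols: ¬M

¬M = ¬T = F
Hence Statement 3 is false.

True statements: 0 (none).

0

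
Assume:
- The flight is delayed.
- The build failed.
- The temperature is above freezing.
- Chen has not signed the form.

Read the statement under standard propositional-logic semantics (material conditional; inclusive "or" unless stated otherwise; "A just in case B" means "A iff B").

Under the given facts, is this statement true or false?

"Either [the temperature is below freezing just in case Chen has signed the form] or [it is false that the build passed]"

Let R = "the temperature is below freezing" (F), S = "Chen has signed the form" (F), Q = "the build passed" (F).
Formalization: (R <-> S) | ~Q

R <-> S = F <-> F = T
~Q = ~F = T
(R <-> S) | ~Q = T | T = T

True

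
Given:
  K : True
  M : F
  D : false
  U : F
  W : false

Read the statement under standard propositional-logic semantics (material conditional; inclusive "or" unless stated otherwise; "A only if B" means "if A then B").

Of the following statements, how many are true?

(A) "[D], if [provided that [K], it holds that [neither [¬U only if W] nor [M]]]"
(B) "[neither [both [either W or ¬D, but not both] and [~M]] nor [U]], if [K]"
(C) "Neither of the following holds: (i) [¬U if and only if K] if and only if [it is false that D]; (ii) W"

0

(A): This is (K -> ((not U -> W) nor M)) -> D.

not U = not False = True
not U -> W = True -> False = False
(not U -> W) nor M = False nor False = True
K -> ((not U -> W) nor M) = True -> True = True
(K -> ((not U -> W) nor M)) -> D = True -> False = False
So (A) is false.

(B): Formalization: K -> (((W xor not D) and not M) nor U)

not D = not False = True
W xor not D = False xor True = True
not M = not False = True
(W xor not D) and not M = True and True = True
((W xor not D) and not M) nor U = True nor False = False
K -> (((W xor not D) and not M) nor U) = True -> False = False
Hence (B) is false.

(C): This is ((not U iff K) iff not D) nor W.

not U = not False = True
not U iff K = True iff True = True
not D = not False = True
(not U iff K) iff not D = True iff True = True
((not U iff K) iff not D) nor W = True nor False = False
So (C) is false.

0 of the 3 statements are true (none).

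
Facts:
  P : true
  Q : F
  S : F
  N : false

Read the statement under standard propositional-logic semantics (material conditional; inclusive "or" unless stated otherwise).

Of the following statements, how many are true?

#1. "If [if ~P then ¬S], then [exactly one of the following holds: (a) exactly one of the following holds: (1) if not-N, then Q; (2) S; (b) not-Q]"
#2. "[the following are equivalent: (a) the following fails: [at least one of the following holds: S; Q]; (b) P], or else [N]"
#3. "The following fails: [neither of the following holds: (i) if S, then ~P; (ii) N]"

#1: This is (~P -> ~S) -> (((~N -> Q) xor S) xor ~Q).

~P = ~T = F
~S = ~F = T
~P -> ~S = F -> T = T
~N = ~F = T
~N -> Q = T -> F = F
(~N -> Q) xor S = F xor F = F
~Q = ~F = T
((~N -> Q) xor S) xor ~Q = F xor T = T
(~P -> ~S) -> (((~N -> Q) xor S) xor ~Q) = T -> T = T
So #1 is true.

#2: Formalization: (~(S | Q) <-> P) | N

S | Q = F | F = F
~(S | Q) = ~F = T
~(S | Q) <-> P = T <-> T = T
(~(S | Q) <-> P) | N = T | F = T
Hence #2 is true.

#3: Formalization: ~((S -> ~P) nor N)

~P = ~T = F
S -> ~P = F -> F = T
(S -> ~P) nor N = T nor F = F
~((S -> ~P) nor N) = ~F = T
So #3 is true.

3 of the 3 statements are true (#1, #2, #3).

3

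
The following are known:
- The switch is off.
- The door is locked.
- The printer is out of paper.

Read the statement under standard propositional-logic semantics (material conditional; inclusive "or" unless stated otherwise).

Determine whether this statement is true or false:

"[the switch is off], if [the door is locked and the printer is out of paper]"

The statement is true.

Let G = "the door is locked" (T), P = "the printer has paper" (F), W = "the switch is on" (F).
Formalization: (G & ~P) -> ~W

~P = ~F = T
G & ~P = T & T = T
~W = ~F = T
(G & ~P) -> ~W = T -> T = T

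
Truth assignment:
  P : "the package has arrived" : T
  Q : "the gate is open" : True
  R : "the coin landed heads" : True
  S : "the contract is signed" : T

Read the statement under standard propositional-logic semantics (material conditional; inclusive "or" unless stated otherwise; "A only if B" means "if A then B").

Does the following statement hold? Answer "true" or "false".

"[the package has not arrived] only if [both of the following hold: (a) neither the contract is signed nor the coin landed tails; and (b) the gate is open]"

The statement is true.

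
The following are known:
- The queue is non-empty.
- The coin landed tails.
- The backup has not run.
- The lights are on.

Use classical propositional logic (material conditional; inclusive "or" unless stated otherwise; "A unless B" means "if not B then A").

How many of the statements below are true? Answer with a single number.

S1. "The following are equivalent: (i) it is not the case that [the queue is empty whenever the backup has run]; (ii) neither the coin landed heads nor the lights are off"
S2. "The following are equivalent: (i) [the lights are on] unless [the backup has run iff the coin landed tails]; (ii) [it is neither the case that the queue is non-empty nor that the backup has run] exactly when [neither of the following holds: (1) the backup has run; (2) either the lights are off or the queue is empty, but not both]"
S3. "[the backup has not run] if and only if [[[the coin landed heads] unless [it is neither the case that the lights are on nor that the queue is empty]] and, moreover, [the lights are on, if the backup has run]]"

0

Let K = "the backup has run" (False), N = "the queue is empty" (False), M = "the coin landed heads" (False), S = "the lights are on" (True).

S1: Parsed as not (K -> N) iff (M nor not S)

K -> N = False -> False = True
not (K -> N) = not True = False
not S = not True = False
M nor not S = False nor False = True
not (K -> N) iff (M nor not S) = False iff True = False
Thus S1 is false.

S2: In symbols: (S or (K iff not M)) iff ((not N nor K) iff (K nor (not S xor N)))

not M = not False = True
K iff not M = False iff True = False
S or (K iff not M) = True or False = True
not N = not False = True
not N nor K = True nor False = False
not S = not True = False
not S xor N = False xor False = False
K nor (not S xor N) = False nor False = True
(not N nor K) iff (K nor (not S xor N)) = False iff True = False
(S or (K iff not M)) iff ((not N nor K) iff (K nor (not S xor N))) = True iff False = False
Thus S2 is false.

S3: In symbols: not K iff ((M or (S nor N)) and (K -> S))

not K = not False = True
S nor N = True nor False = False
M or (S nor N) = False or False = False
K -> S = False -> True = True
(M or (S nor N)) and (K -> S) = False and True = False
not K iff ((M or (S nor N)) and (K -> S)) = True iff False = False
So S3 is false.

0 of the 3 statements are true (none).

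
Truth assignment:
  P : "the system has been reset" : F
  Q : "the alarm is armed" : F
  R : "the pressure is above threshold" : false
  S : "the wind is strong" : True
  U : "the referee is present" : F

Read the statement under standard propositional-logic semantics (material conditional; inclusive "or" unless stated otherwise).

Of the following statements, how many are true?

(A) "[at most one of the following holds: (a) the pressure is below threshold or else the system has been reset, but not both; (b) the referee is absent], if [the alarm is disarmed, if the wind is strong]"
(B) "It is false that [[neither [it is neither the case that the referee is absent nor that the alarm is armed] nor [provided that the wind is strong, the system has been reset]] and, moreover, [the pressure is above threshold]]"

1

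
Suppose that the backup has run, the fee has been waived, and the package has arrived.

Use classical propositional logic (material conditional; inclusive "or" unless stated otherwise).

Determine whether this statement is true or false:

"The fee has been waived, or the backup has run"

true

Let Q = "the fee has been waived" (T), P = "the backup has run" (T).
Formalization: Q ∨ P

Q ∨ P = T ∨ T = T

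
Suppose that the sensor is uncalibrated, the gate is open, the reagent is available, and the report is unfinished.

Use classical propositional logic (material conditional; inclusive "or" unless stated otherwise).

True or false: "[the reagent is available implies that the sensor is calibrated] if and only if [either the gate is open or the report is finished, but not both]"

The statement is false.

Let Q = "the reagent is available" (True), L = "the sensor is calibrated" (False), M = "the gate is open" (True), N = "the report is finished" (False).
This is (Q -> L) iff (M xor N).

Q -> L = True -> False = False
M xor N = True xor False = True
(Q -> L) iff (M xor N) = False iff True = False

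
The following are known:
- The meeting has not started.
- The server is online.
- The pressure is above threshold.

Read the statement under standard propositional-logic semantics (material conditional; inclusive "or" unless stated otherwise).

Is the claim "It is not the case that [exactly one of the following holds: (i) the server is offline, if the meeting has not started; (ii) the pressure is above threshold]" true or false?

Let M = "the meeting has started" (F), S = "the server is online" (T), U = "the pressure is above threshold" (T).
In symbols: ¬((¬M → ¬S) ⊕ U)

¬M = ¬F = T
¬S = ¬T = F
¬M → ¬S = T → F = F
(¬M → ¬S) ⊕ U = F ⊕ T = T
¬((¬M → ¬S) ⊕ U) = ¬T = F

False.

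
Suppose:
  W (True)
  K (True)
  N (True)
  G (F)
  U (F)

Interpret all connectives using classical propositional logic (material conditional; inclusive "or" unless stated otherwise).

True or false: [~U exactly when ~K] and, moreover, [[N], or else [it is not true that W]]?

False.

Formalization: (¬U ↔ ¬K) ∧ (N ∨ ¬W)

¬U = ¬F = T
¬K = ¬T = F
¬U ↔ ¬K = T ↔ F = F
¬W = ¬T = F
N ∨ ¬W = T ∨ F = T
(¬U ↔ ¬K) ∧ (N ∨ ¬W) = F ∧ T = F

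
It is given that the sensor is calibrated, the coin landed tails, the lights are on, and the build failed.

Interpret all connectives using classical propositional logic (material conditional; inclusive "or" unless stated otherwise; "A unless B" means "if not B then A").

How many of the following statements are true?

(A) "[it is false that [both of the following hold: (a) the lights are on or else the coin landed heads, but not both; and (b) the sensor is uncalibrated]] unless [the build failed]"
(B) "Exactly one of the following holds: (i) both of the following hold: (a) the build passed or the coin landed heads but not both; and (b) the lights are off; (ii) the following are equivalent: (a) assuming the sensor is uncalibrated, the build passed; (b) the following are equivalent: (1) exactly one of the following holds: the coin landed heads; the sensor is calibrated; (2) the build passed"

Let R = "the lights are on" (T), Q = "the coin landed heads" (F), P = "the sensor is calibrated" (T), S = "the build passed" (F).

(A): This is ¬((R ⊕ Q) ∧ ¬P) ∨ ¬S.

R ⊕ Q = T ⊕ F = T
¬P = ¬T = F
(R ⊕ Q) ∧ ¬P = T ∧ F = F
¬((R ⊕ Q) ∧ ¬P) = ¬F = T
¬S = ¬F = T
¬((R ⊕ Q) ∧ ¬P) ∨ ¬S = T ∨ T = T
Hence (A) is true.

(B): This is ((S ⊕ Q) ∧ ¬R) ⊕ ((¬P → S) ↔ ((Q ⊕ P) ↔ S)).

S ⊕ Q = F ⊕ F = F
¬R = ¬T = F
(S ⊕ Q) ∧ ¬R = F ∧ F = F
¬P = ¬T = F
¬P → S = F → F = T
Q ⊕ P = F ⊕ T = T
(Q ⊕ P) ↔ S = T ↔ F = F
(¬P → S) ↔ ((Q ⊕ P) ↔ S) = T ↔ F = F
((S ⊕ Q) ∧ ¬R) ⊕ ((¬P → S) ↔ ((Q ⊕ P) ↔ S)) = F ⊕ F = F
Thus (B) is false.

True statements: 1 ((A)).

1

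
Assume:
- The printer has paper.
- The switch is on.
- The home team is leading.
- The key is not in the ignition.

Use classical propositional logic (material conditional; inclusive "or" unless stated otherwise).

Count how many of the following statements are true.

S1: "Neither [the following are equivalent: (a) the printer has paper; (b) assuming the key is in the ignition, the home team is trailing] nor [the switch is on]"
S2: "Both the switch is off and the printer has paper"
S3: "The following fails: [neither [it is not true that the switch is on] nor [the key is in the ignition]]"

Let D = "the printer has paper" (True), P = "the key is in the ignition" (False), S = "the home team is leading" (True), Q = "the switch is on" (True).

S1: Formalization: (D iff (P -> not S)) nor Q

not S = not True = False
P -> not S = False -> False = True
D iff (P -> not S) = True iff True = True
(D iff (P -> not S)) nor Q = True nor True = False
Thus S1 is false.

S2: Parsed as not Q and D

not Q = not True = False
not Q and D = False and True = False
So S2 is false.

S3: This is not (not Q nor P).

not Q = not True = False
not Q nor P = False nor False = True
not (not Q nor P) = not True = False
So S3 is false.

True statements: 0 (none).

0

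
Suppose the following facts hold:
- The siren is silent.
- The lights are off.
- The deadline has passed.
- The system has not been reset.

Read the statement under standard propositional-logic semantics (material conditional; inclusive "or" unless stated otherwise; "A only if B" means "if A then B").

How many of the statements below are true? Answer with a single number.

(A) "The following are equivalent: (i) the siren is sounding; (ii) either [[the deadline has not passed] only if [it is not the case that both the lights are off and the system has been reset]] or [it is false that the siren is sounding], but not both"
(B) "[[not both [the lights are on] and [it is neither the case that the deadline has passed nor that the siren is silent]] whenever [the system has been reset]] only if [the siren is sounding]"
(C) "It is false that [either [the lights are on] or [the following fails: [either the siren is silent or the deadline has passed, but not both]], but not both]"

1

Let M = "the siren is sounding" (F), H = "the deadline has passed" (T), R = "the lights are on" (F), P = "the system has been reset" (F).

(A): Parsed as M ↔ ((¬H → (¬R ↑ P)) ⊕ ¬M)

¬H = ¬T = F
¬R = ¬F = T
¬R ↑ P = T ↑ F = T
¬H → (¬R ↑ P) = F → T = T
¬M = ¬F = T
(¬H → (¬R ↑ P)) ⊕ ¬M = T ⊕ T = F
M ↔ ((¬H → (¬R ↑ P)) ⊕ ¬M) = F ↔ F = T
So (A) is true.

(B): In symbols: (P → (R ↑ (H ↓ ¬M))) → M

¬M = ¬F = T
H ↓ ¬M = T ↓ T = F
R ↑ (H ↓ ¬M) = F ↑ F = T
P → (R ↑ (H ↓ ¬M)) = F → T = T
(P → (R ↑ (H ↓ ¬M))) → M = T → F = F
Thus (B) is false.

(C): This is ¬(R ⊕ ¬(¬M ⊕ H)).

¬M = ¬F = T
¬M ⊕ H = T ⊕ T = F
¬(¬M ⊕ H) = ¬F = T
R ⊕ ¬(¬M ⊕ H) = F ⊕ T = T
¬(R ⊕ ¬(¬M ⊕ H)) = ¬T = F
So (C) is false.

True statements: 1.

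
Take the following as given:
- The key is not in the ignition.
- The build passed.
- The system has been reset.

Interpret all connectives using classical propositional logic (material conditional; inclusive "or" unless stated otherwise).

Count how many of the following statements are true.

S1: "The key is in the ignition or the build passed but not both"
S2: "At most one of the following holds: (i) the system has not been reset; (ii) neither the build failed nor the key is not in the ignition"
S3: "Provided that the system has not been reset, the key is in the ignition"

3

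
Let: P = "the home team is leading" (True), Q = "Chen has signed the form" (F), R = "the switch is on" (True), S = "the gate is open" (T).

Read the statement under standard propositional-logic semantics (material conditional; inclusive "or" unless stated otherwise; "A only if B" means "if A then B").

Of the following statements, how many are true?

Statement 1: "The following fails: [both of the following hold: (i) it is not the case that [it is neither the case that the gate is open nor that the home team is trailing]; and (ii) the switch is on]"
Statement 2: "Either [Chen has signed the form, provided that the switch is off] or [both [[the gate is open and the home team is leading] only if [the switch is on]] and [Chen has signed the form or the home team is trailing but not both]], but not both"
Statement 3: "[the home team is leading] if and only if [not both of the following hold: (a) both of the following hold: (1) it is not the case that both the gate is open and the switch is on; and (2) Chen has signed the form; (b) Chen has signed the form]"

2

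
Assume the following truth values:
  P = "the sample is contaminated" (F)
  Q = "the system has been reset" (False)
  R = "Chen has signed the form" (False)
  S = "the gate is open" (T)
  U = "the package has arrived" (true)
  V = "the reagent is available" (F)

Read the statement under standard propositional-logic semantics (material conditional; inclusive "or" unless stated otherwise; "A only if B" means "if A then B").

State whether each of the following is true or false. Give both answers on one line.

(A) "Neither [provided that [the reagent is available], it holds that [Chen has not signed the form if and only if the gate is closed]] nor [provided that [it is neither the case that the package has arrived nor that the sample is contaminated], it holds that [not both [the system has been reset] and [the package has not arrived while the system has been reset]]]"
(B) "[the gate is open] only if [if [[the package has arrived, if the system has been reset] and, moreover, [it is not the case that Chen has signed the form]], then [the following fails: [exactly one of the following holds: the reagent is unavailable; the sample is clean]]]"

(A) False / (B) True

(A): Formalization: (V -> (not R iff not S)) nor ((U nor P) -> (Q nand (not U and Q)))

not R = not False = True
not S = not True = False
not R iff not S = True iff False = False
V -> (not R iff not S) = False -> False = True
U nor P = True nor False = False
not U = not True = False
not U and Q = False and False = False
Q nand (not U and Q) = False nand False = True
(U nor P) -> (Q nand (not U and Q)) = False -> True = True
(V -> (not R iff not S)) nor ((U nor P) -> (Q nand (not U and Q))) = True nor True = False
So (A) is false.

(B): Formalization: S -> (((Q -> U) and not R) -> not (not V xor not P))

Q -> U = False -> True = True
not R = not False = True
(Q -> U) and not R = True and True = True
not V = not False = True
not P = not False = True
not V xor not P = True xor True = False
not (not V xor not P) = not False = True
((Q -> U) and not R) -> not (not V xor not P) = True -> True = True
S -> (((Q -> U) and not R) -> not (not V xor not P)) = True -> True = True
Thus (B) is true.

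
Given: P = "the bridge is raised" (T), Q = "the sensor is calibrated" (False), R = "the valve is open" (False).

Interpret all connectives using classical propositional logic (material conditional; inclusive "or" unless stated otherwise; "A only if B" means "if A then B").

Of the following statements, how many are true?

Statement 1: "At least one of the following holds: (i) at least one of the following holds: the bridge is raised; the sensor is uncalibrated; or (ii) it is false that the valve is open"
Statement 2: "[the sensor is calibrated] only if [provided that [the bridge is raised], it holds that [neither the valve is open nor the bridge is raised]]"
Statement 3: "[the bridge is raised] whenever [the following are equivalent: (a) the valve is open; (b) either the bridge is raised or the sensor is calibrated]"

3

Statement 1: Parsed as (P | ~Q) | ~R

~Q = ~F = T
P | ~Q = T | T = T
~R = ~F = T
(P | ~Q) | ~R = T | T = T
Thus Statement 1 is true.

Statement 2: Formalization: Q -> (P -> (R nor P))

R nor P = F nor T = F
P -> (R nor P) = T -> F = F
Q -> (P -> (R nor P)) = F -> F = T
Thus Statement 2 is true.

Statement 3: In symbols: (R <-> (P | Q)) -> P

P | Q = T | F = T
R <-> (P | Q) = F <-> T = F
(R <-> (P | Q)) -> P = F -> T = T
Hence Statement 3 is true.

True statements: 3 (Statement 1, Statement 2, Statement 3).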